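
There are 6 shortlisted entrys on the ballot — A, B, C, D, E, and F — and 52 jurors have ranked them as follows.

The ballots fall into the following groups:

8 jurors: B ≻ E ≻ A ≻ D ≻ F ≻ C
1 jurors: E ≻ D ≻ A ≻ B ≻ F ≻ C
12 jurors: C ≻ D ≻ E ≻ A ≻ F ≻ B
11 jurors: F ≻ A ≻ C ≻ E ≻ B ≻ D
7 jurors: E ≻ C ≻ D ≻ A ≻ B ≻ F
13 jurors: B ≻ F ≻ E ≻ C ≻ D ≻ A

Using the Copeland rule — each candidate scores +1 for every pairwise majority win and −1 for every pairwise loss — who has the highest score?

Pairwise results:
  A vs B: A wins 31–21.
  A vs C: C wins 32–20.
  A vs D: D wins 33–19.
  A vs E: E wins 41–11.
  A vs F: A wins 28–24.
  B vs C: C wins 30–22.
  B vs D: B wins 32–20.
  B vs E: E wins 31–21.
  B vs F: B wins 29–23.
  C vs D: C wins 43–9.
  C vs E: E wins 29–23.
  C vs F: F wins 33–19.
  D vs E: E wins 40–12.
  D vs F: D wins 28–24.
  E vs F: E wins 28–24.
Copeland scores (wins − losses):
  A: 2 − 3 = -1
  B: 2 − 3 = -1
  C: 3 − 2 = 1
  D: 2 − 3 = -1
  E: 5 − 0 = 5
  F: 1 − 4 = -3
E has the best Copeland score.

E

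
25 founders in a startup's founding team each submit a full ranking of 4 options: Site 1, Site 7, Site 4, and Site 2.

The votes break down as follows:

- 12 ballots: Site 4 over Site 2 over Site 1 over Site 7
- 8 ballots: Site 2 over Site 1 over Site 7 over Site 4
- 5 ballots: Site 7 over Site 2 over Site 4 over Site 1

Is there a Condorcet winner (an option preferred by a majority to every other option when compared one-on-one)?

Head-to-head results (25 voters total):
Site 1 vs Site 7: Site 1 wins 20–5.
Site 1 vs Site 4: Site 4 wins 17–8.
Site 1 vs Site 2: Site 2 wins 25–0.
Site 7 vs Site 4: Site 7 wins 13–12.
Site 7 vs Site 2: Site 2 wins 20–5.
Site 4 vs Site 2: Site 2 wins 13–12.
Site 2 beats each rival — Site 1 (25–0), Site 7 (20–5), Site 4 (13–12) — so Site 2 is the Condorcet winner.

Yes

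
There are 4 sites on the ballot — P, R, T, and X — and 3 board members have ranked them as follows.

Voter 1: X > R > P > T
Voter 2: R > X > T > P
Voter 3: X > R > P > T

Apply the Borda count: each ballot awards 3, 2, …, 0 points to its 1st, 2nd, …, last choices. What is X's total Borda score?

8

Borda scores:
  P: 1 + 0 + 1 = 2
  R: 2 + 3 + 2 = 7
  T: 0 + 1 + 0 = 1
  X: 3 + 2 + 3 = 8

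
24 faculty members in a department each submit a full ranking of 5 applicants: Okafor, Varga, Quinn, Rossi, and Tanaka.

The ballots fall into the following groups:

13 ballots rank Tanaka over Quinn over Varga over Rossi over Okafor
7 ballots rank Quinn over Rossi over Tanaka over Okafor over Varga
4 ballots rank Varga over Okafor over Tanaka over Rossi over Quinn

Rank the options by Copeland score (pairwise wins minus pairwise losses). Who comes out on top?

Pairwise results:
  Okafor vs Varga: Varga wins 17–7.
  Okafor vs Quinn: Quinn wins 20–4.
  Okafor vs Rossi: Rossi wins 20–4.
  Okafor vs Tanaka: Tanaka wins 20–4.
  Varga vs Quinn: Quinn wins 20–4.
  Varga vs Rossi: Varga wins 17–7.
  Varga vs Tanaka: Tanaka wins 20–4.
  Quinn vs Rossi: Quinn wins 20–4.
  Quinn vs Tanaka: Tanaka wins 17–7.
  Rossi vs Tanaka: Tanaka wins 17–7.
Copeland scores (wins − losses):
  Okafor: 0 − 4 = -4
  Varga: 2 − 2 = 0
  Quinn: 3 − 1 = 2
  Rossi: 1 − 3 = -2
  Tanaka: 4 − 0 = 4
Tanaka has the best Copeland score.

Tanaka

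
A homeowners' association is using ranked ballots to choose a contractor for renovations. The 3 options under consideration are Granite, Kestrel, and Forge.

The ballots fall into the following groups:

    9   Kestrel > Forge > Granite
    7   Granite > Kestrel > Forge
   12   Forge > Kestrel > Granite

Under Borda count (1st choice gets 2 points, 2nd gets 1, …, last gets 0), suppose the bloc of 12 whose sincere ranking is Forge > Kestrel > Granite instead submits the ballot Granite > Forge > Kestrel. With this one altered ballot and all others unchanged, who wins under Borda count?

Borda totals with the altered ballot: Granite 38, Kestrel 25, Forge 21.
The switch changes the winner from Kestrel to Granite.

Granite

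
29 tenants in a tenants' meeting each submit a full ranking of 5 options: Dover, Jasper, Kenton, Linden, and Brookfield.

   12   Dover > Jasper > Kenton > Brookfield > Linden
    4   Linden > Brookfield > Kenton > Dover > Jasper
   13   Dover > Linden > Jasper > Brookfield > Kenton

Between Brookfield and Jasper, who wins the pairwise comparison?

Jasper

Ballots ranking Brookfield above Jasper: 4.
Ballots ranking Jasper above Brookfield: 12+13 = 25.
Jasper wins the head-to-head, 25–4.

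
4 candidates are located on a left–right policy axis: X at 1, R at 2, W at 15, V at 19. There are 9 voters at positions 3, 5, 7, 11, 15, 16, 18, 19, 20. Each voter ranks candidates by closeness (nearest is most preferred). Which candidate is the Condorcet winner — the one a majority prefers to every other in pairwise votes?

W

With single-peaked preferences on a line, the Condorcet winner is the candidate closest to the median voter.
The median voter (position 15) is closest to W at 15.
Check: W vs X — voters closer to W: 6 of 9.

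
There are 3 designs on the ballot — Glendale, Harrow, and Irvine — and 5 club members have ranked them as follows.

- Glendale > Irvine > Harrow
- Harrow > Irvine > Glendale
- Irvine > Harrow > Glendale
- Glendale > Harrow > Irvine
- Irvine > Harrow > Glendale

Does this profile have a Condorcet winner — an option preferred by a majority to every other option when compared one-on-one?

Yes

Head-to-head results (5 voters total):
Glendale vs Harrow: Harrow wins 3–2.
Glendale vs Irvine: Irvine wins 3–2.
Harrow vs Irvine: Irvine wins 3–2.
Irvine beats each rival — Glendale (3–2), Harrow (3–2) — so Irvine is the Condorcet winner.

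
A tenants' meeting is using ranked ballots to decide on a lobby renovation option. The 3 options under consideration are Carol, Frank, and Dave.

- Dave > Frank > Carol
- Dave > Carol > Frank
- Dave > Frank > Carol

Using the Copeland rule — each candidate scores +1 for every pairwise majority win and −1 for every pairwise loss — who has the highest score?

Pairwise results:
  Carol vs Frank: Frank wins 2–1.
  Carol vs Dave: Dave wins 3–0.
  Frank vs Dave: Dave wins 3–0.
Copeland scores (wins − losses):
  Carol: 0 − 2 = -2
  Frank: 1 − 1 = 0
  Dave: 2 − 0 = 2
Dave has the best Copeland score.

Dave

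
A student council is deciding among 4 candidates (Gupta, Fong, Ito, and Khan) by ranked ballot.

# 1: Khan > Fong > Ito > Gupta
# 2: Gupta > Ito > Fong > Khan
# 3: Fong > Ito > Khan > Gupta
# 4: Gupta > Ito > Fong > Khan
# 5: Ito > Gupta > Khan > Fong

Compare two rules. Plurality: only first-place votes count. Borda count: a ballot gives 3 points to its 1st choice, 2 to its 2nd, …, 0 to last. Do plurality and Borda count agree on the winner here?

Plurality first-place counts: Gupta 2, Fong 1, Ito 1, Khan 1 → Gupta.
Borda totals: Gupta 8, Fong 7, Ito 10, Khan 5 → Ito.
The two rules disagree: plurality picks Gupta, Borda picks Ito.

No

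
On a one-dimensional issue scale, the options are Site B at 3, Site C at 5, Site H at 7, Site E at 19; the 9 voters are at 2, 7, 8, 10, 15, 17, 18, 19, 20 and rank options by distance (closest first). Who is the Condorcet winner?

Site E

With single-peaked preferences on a line, the Condorcet winner is the candidate closest to the median voter.
The median voter (position 15) is closest to Site E at 19.
Check: Site E vs Site B — voters closer to Site E: 5 of 9.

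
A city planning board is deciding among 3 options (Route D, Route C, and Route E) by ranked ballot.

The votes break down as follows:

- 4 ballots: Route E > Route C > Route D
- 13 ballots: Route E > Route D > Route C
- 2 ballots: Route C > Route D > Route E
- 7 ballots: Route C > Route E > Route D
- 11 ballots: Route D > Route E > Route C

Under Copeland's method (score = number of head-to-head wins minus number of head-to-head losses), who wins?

Route E

Pairwise results:
  Route D vs Route C: Route D wins 24–13.
  Route D vs Route E: Route E wins 24–13.
  Route C vs Route E: Route E wins 28–9.
Copeland scores (wins − losses):
  Route D: 1 − 1 = 0
  Route C: 0 − 2 = -2
  Route E: 2 − 0 = 2
Route E has the best Copeland score.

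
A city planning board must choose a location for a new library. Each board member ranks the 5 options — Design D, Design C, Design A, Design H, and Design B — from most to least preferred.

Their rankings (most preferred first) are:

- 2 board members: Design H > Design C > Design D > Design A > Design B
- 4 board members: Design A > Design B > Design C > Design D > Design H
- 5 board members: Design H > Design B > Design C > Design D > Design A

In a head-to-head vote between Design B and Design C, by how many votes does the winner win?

7

Ballots ranking Design B above Design C: 4+5 = 9.
Ballots ranking Design C above Design B: 2.
Design B wins 9–2, a margin of 7.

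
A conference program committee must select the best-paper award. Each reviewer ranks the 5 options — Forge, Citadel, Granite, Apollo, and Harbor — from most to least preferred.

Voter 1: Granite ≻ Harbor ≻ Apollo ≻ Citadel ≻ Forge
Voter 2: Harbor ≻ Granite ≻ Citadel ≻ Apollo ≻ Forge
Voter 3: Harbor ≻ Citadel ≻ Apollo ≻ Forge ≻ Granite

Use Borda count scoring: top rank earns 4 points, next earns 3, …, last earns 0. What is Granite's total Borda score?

7

Borda scores:
  Forge: 0 + 0 + 1 = 1
  Citadel: 1 + 2 + 3 = 6
  Granite: 4 + 3 + 0 = 7
  Apollo: 2 + 1 + 2 = 5
  Harbor: 3 + 4 + 4 = 11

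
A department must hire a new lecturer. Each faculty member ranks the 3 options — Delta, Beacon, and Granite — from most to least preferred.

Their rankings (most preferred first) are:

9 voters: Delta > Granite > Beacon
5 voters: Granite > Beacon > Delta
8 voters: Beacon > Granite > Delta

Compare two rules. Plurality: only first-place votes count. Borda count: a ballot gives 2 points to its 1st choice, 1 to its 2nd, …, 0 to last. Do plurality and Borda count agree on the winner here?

Plurality first-place counts: Delta 9, Beacon 8, Granite 5 → Delta.
Borda totals: Delta 18, Beacon 21, Granite 27 → Granite.
The two rules disagree: plurality picks Delta, Borda picks Granite.

No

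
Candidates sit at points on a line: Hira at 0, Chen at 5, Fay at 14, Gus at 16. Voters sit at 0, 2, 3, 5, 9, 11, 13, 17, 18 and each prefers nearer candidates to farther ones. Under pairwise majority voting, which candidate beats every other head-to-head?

With single-peaked preferences on a line, the Condorcet winner is the candidate closest to the median voter.
The median voter (position 9) is closest to Chen at 5.
Check: Chen vs Hira — voters closer to Chen: 7 of 9.

Chen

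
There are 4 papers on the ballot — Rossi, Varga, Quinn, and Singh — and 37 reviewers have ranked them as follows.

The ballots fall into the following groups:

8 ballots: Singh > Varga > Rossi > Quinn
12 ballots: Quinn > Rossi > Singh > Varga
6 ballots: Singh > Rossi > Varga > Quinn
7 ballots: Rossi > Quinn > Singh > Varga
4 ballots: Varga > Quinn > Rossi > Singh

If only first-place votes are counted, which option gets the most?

Singh

First-place vote totals:
  Rossi: 7
  Varga: 4
  Quinn: 12
  Singh: 14
Singh has the most first-place votes.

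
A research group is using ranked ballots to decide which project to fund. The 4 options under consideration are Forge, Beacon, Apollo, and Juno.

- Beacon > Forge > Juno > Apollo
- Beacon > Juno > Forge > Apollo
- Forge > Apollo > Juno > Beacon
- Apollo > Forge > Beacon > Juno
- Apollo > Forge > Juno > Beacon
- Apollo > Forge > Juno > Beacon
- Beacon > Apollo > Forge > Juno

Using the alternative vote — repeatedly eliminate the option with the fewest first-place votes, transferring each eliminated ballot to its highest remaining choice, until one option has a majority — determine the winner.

Round 1: Beacon 3, Apollo 3, Forge 1, Juno 0. Juno has the fewest and is eliminated.
Round 2: Beacon 3, Apollo 3, Forge 1. Forge has the fewest and is eliminated.
Round 3: Apollo 4, Beacon 3. Apollo has a majority.

Apollo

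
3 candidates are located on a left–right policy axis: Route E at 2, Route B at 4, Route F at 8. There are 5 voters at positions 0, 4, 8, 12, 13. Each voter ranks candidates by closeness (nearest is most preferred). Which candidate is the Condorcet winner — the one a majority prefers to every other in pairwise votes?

With single-peaked preferences on a line, the Condorcet winner is the candidate closest to the median voter.
The median voter (position 8) is closest to Route F at 8.
Check: Route F vs Route B — voters closer to Route F: 3 of 5.

Route F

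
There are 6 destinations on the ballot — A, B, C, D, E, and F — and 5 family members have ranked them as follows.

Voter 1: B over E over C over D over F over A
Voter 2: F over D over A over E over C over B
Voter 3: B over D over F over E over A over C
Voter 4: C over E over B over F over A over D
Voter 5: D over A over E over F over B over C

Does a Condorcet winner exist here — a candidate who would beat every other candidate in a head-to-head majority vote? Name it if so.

There is no Condorcet winner

Head-to-head results (5 voters total):
A vs B: B wins 3–2.
A vs C: A wins 3–2.
A vs D: D wins 4–1.
A vs E: E wins 3–2.
A vs F: F wins 4–1.
B vs C: B wins 3–2.
B vs D: B wins 3–2.
B vs E: E wins 3–2.
B vs F: B wins 3–2.
C vs D: D wins 3–2.
C vs E: E wins 4–1.
C vs F: F wins 3–2.
D vs E: D wins 3–2.
D vs F: D wins 3–2.
E vs F: E wins 3–2.
No candidate beats all others: B beats D beats E beats B, a majority cycle.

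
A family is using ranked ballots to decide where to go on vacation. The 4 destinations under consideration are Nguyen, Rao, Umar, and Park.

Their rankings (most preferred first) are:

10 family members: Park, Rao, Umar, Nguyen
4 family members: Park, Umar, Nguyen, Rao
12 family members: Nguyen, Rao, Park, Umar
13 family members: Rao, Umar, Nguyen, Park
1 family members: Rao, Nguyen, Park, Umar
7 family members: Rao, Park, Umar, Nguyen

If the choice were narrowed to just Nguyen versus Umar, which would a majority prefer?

Umar

Ballots ranking Nguyen above Umar: 12+1 = 13.
Ballots ranking Umar above Nguyen: 10+4+13+7 = 34.
Umar wins the head-to-head, 34–13.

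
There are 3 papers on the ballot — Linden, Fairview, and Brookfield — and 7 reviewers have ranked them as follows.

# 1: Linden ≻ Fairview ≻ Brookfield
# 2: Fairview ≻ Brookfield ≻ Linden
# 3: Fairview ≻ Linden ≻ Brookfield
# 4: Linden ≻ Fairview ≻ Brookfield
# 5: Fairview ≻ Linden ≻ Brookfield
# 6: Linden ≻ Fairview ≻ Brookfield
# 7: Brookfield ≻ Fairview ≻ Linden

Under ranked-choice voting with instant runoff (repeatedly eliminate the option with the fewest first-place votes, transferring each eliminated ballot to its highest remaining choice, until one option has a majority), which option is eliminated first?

Brookfield

Round 1: Linden 3, Fairview 3, Brookfield 1. Brookfield has the fewest and is eliminated.
Round 2: Fairview 4, Linden 3. Fairview has a majority.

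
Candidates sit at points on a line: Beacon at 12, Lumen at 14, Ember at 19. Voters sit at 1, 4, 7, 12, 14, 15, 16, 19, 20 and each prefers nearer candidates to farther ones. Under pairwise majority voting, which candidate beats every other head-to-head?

Lumen

With single-peaked preferences on a line, the Condorcet winner is the candidate closest to the median voter.
The median voter (position 14) is closest to Lumen at 14.
Check: Lumen vs Beacon — voters closer to Lumen: 5 of 9.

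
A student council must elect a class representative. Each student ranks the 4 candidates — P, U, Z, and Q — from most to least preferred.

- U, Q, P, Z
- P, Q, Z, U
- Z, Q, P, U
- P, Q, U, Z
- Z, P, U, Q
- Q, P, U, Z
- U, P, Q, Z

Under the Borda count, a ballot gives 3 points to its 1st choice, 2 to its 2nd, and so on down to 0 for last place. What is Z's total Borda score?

7

Borda scores:
  P: 1 + 3 + 1 + 3 + 2 + 2 + 2 = 14
  U: 3 + 0 + 0 + 1 + 1 + 1 + 3 = 9
  Z: 0 + 1 + 3 + 0 + 3 + 0 + 0 = 7
  Q: 2 + 2 + 2 + 2 + 0 + 3 + 1 = 12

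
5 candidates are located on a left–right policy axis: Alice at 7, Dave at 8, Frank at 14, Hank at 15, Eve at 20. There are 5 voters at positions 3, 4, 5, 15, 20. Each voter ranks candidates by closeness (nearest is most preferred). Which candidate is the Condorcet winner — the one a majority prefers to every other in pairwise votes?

Alice

With single-peaked preferences on a line, the Condorcet winner is the candidate closest to the median voter.
The median voter (position 5) is closest to Alice at 7.
Check: Alice vs Frank — voters closer to Alice: 3 of 5.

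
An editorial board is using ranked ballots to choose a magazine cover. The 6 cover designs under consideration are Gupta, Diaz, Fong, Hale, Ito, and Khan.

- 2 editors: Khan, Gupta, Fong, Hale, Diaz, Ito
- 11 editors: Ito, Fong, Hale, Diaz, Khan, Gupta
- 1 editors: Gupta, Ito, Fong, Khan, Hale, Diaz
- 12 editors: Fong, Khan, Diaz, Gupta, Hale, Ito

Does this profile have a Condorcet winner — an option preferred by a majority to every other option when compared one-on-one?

Yes

Head-to-head results (26 voters total):
Gupta vs Diaz: Diaz wins 23–3.
Gupta vs Fong: Fong wins 23–3.
Gupta vs Hale: Gupta wins 15–11.
Gupta vs Ito: Gupta wins 15–11.
Gupta vs Khan: Khan wins 25–1.
Diaz vs Fong: Fong wins 26–0.
Diaz vs Hale: Hale wins 14–12.
Diaz vs Ito: Diaz wins 14–12.
Diaz vs Khan: Khan wins 15–11.
Fong vs Hale: Fong wins 26–0.
Fong vs Ito: Fong wins 14–12.
Fong vs Khan: Fong wins 24–2.
Hale vs Ito: Hale wins 14–12.
Hale vs Khan: Khan wins 15–11.
Ito vs Khan: Khan wins 14–12.
Fong beats each rival — Gupta (23–3), Diaz (26–0), Hale (26–0), Ito (14–12), Khan (24–2) — so Fong is the Condorcet winner.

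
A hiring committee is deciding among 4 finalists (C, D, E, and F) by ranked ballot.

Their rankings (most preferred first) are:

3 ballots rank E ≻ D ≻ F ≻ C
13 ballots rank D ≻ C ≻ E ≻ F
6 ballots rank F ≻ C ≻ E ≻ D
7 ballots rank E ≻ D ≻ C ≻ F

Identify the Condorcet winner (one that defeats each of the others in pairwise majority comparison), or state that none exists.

There is no Condorcet winner

Head-to-head results (29 voters total):
C vs D: D wins 23–6.
C vs E: C wins 19–10.
C vs F: C wins 20–9.
D vs E: E wins 16–13.
D vs F: D wins 23–6.
E vs F: E wins 23–6.
No candidate beats all others: C beats E beats D beats C, a majority cycle.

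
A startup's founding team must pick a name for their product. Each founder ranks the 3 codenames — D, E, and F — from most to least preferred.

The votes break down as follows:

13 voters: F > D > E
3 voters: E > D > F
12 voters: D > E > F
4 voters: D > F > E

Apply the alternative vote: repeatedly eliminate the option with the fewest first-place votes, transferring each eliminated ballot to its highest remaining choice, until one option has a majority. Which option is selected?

D

Round 1: D 16, F 13, E 3. E has the fewest and is eliminated.
Round 2: D 19, F 13. D has a majority.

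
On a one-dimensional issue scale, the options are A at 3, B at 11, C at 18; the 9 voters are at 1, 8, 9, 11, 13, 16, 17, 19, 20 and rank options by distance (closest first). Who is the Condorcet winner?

With single-peaked preferences on a line, the Condorcet winner is the candidate closest to the median voter.
The median voter (position 13) is closest to B at 11.
Check: B vs C — voters closer to B: 5 of 9.

B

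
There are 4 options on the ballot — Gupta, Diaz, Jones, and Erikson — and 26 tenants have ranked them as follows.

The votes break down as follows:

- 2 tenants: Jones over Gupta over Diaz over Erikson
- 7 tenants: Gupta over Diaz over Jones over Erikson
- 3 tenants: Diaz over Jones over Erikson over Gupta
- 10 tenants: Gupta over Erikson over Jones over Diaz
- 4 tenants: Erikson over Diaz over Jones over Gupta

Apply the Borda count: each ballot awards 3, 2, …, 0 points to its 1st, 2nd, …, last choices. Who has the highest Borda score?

Gupta

Borda scores:
  Gupta: 2·2 + 7·3 + 3·0 + 10·3 + 4·0 = 55
  Diaz: 2·1 + 7·2 + 3·3 + 10·0 + 4·2 = 33
  Jones: 2·3 + 7·1 + 3·2 + 10·1 + 4·1 = 33
  Erikson: 2·0 + 7·0 + 3·1 + 10·2 + 4·3 = 35
Gupta has the highest total.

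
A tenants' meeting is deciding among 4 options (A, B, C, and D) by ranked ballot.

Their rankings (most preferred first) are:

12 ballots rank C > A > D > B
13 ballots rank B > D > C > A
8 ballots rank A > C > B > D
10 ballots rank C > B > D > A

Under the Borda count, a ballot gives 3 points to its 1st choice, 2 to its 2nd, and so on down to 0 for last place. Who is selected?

C

Borda scores:
  A: 12·2 + 13·0 + 8·3 + 10·0 = 48
  B: 12·0 + 13·3 + 8·1 + 10·2 = 67
  C: 12·3 + 13·1 + 8·2 + 10·3 = 95
  D: 12·1 + 13·2 + 8·0 + 10·1 = 48
C has the highest total.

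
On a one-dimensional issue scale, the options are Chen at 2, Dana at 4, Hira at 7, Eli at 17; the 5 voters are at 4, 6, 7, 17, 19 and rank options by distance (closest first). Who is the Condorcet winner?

With single-peaked preferences on a line, the Condorcet winner is the candidate closest to the median voter.
The median voter (position 7) is closest to Hira at 7.
Check: Hira vs Dana — voters closer to Hira: 4 of 5.

Hira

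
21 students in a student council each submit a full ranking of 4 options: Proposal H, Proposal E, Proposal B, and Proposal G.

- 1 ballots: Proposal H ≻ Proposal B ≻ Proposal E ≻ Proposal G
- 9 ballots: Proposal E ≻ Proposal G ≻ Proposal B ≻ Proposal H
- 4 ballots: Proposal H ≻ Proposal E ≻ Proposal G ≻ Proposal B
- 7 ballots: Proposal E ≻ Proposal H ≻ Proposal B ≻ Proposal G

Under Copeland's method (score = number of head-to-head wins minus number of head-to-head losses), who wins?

Pairwise results:
  Proposal H vs Proposal E: Proposal E wins 16–5.
  Proposal H vs Proposal B: Proposal H wins 12–9.
  Proposal H vs Proposal G: Proposal H wins 12–9.
  Proposal E vs Proposal B: Proposal E wins 20–1.
  Proposal E vs Proposal G: Proposal E wins 21–0.
  Proposal B vs Proposal G: Proposal G wins 13–8.
Copeland scores (wins − losses):
  Proposal H: 2 − 1 = 1
  Proposal E: 3 − 0 = 3
  Proposal B: 0 − 3 = -3
  Proposal G: 1 − 2 = -1
Proposal E has the best Copeland score.

Proposal E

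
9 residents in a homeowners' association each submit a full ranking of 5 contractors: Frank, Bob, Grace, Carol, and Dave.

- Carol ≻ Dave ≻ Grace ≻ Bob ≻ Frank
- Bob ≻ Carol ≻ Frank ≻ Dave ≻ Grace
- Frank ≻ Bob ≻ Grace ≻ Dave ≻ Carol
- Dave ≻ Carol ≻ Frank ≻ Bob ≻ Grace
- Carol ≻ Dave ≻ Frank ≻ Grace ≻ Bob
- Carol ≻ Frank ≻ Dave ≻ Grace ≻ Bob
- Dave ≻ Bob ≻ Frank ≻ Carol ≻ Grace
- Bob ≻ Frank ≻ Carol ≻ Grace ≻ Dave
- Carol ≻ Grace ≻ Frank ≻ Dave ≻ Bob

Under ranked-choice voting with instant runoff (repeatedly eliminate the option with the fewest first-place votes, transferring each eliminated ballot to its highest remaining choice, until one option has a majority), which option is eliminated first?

Grace

Round 1: Carol 4, Bob 2, Dave 2, Frank 1, Grace 0. Grace has the fewest and is eliminated.
Round 2: Carol 4, Bob 2, Dave 2, Frank 1. Frank has the fewest and is eliminated.
Round 3: Carol 4, Bob 3, Dave 2. Dave has the fewest and is eliminated.
Round 4: Carol 5, Bob 4. Carol has a majority.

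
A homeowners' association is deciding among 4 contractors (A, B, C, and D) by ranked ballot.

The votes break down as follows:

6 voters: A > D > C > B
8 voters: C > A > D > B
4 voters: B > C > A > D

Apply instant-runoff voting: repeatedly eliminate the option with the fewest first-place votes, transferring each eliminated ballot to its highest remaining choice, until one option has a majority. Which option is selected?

C

Round 1: C 8, A 6, B 4, D 0. D has the fewest and is eliminated.
Round 2: C 8, A 6, B 4. B has the fewest and is eliminated.
Round 3: C 12, A 6. C has a majority.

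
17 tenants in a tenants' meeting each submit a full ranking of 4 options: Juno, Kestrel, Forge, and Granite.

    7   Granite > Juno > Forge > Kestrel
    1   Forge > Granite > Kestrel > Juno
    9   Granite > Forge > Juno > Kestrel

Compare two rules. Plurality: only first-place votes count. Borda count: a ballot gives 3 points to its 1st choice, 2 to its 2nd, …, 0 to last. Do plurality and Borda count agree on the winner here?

Yes

Plurality first-place counts: Juno 0, Kestrel 0, Forge 1, Granite 16 → Granite.
Borda totals: Juno 23, Kestrel 1, Forge 28, Granite 50 → Granite.
The two rules agree on Granite.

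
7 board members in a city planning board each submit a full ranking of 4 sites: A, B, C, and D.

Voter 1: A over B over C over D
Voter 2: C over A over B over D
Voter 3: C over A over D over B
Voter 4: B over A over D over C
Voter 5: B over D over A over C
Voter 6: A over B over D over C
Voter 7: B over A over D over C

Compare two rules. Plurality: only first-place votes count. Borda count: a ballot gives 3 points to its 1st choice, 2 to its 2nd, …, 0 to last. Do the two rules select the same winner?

No

Plurality first-place counts: A 2, B 3, C 2, D 0 → B.
Borda totals: A 15, B 14, C 7, D 6 → A.
The two rules disagree: plurality picks B, Borda picks A.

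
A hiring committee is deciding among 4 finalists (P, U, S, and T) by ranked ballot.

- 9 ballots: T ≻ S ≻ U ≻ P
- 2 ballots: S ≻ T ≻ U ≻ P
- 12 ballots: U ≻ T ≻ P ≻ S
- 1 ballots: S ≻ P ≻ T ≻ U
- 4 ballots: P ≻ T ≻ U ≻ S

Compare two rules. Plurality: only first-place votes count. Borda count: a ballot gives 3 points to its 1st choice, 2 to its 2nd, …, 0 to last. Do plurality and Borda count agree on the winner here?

Plurality first-place counts: P 4, U 12, S 3, T 9 → U.
Borda totals: P 26, U 51, S 27, T 64 → T.
The two rules disagree: plurality picks U, Borda picks T.

No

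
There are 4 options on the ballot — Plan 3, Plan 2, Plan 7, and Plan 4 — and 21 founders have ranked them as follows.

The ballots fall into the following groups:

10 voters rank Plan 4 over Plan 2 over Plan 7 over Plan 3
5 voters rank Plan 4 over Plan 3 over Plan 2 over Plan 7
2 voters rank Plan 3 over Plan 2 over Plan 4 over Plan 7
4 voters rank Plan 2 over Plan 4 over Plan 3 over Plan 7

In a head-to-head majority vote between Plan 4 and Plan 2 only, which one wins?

Ballots ranking Plan 4 above Plan 2: 10+5 = 15.
Ballots ranking Plan 2 above Plan 4: 2+4 = 6.
Plan 4 wins the head-to-head, 15–6.

Plan 4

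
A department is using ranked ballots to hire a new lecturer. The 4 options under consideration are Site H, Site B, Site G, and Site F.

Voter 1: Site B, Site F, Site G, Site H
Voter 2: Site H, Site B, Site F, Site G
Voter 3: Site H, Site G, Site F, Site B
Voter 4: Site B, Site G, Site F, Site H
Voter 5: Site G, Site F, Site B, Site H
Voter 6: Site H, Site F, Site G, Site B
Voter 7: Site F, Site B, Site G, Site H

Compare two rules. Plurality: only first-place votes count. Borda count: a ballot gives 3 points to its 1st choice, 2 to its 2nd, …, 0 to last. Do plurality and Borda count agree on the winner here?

Plurality first-place counts: Site H 3, Site B 2, Site G 1, Site F 1 → Site H.
Borda totals: Site H 9, Site B 11, Site G 10, Site F 12 → Site F.
The two rules disagree: plurality picks Site H, Borda picks Site F.

No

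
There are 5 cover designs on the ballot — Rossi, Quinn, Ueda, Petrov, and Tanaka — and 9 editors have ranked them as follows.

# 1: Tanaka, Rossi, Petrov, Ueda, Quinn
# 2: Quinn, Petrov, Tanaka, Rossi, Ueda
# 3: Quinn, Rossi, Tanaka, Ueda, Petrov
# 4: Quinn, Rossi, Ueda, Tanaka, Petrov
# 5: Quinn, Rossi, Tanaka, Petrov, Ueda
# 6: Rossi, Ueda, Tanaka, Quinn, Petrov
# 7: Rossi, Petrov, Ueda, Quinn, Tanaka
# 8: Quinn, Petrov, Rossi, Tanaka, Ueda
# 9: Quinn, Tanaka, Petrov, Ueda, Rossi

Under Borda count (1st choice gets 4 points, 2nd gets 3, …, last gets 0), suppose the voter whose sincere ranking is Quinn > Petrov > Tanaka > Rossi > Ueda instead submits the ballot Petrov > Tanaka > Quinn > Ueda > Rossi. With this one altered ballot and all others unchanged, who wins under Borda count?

Borda totals with the altered ballot: Rossi 22, Quinn 24, Ueda 11, Petrov 15, Tanaka 18.
The winner is unchanged: still Quinn.

Quinn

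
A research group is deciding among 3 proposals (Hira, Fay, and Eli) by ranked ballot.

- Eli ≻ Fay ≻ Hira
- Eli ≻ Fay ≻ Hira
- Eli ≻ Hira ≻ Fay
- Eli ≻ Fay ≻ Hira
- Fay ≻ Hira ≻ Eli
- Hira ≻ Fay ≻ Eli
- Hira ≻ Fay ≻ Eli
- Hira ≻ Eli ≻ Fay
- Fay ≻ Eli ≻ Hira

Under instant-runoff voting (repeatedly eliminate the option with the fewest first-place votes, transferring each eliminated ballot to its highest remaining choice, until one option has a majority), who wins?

Round 1: Eli 4, Hira 3, Fay 2. Fay has the fewest and is eliminated.
Round 2: Eli 5, Hira 4. Eli has a majority.

Eli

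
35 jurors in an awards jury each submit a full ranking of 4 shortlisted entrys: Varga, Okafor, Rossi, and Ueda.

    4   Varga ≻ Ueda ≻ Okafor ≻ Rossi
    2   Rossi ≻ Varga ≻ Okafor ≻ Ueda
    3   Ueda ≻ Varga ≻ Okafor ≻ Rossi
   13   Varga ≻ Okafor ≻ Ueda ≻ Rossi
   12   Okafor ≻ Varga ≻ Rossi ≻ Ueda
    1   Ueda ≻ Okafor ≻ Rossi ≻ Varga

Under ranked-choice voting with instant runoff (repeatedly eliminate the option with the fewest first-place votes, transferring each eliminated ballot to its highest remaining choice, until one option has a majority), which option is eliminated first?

Round 1: Varga 17, Okafor 12, Ueda 4, Rossi 2. Rossi has the fewest and is eliminated.
Round 2: Varga 19, Okafor 12, Ueda 4. Varga has a majority.

Rossi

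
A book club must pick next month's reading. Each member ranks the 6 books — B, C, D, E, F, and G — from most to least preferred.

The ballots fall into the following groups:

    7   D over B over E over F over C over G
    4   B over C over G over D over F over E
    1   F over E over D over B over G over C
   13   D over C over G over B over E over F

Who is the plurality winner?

D

First-place vote totals:
  B: 4
  C: 0
  D: 20
  E: 0
  F: 1
  G: 0
D has the most first-place votes.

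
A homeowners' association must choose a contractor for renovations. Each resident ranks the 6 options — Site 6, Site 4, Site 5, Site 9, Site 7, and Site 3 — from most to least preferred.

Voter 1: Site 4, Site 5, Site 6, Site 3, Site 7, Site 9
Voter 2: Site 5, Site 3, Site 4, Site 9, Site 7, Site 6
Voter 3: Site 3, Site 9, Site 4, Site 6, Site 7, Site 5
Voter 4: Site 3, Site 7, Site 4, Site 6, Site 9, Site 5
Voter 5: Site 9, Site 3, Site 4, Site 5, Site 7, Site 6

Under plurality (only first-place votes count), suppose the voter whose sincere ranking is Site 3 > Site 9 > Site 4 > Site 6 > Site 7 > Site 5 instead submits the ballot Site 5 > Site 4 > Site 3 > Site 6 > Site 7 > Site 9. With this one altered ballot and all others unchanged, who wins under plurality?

First-place totals with the altered ballot: Site 6 0, Site 4 1, Site 5 2, Site 9 1, Site 7 0, Site 3 1.
The switch changes the winner from Site 3 to Site 5.

Site 5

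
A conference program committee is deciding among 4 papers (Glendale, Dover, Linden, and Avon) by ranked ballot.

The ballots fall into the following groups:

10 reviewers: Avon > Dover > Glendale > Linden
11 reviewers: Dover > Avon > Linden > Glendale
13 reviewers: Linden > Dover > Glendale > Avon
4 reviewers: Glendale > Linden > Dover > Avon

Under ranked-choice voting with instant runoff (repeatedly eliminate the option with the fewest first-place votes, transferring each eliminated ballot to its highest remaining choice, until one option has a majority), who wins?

Round 1: Linden 13, Dover 11, Avon 10, Glendale 4. Glendale has the fewest and is eliminated.
Round 2: Linden 17, Dover 11, Avon 10. Avon has the fewest and is eliminated.
Round 3: Dover 21, Linden 17. Dover has a majority.

Dover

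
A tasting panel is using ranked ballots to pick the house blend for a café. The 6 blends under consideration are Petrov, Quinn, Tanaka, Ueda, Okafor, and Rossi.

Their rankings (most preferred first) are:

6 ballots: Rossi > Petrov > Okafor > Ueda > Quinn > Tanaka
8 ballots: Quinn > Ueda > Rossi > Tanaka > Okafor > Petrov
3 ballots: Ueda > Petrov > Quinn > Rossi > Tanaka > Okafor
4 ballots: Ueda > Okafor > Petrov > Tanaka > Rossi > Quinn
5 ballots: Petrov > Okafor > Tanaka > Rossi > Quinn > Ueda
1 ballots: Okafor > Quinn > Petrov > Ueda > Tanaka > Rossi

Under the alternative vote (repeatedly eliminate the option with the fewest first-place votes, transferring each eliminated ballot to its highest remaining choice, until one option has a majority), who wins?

Rossi

Round 1: Quinn 8, Ueda 7, Rossi 6, Petrov 5, Okafor 1, Tanaka 0. Tanaka has the fewest and is eliminated.
Round 2: Quinn 8, Ueda 7, Rossi 6, Petrov 5, Okafor 1. Okafor has the fewest and is eliminated.
Round 3: Quinn 9, Ueda 7, Rossi 6, Petrov 5. Petrov has the fewest and is eliminated.
Round 4: Rossi 11, Quinn 9, Ueda 7. Ueda has the fewest and is eliminated.
Round 5: Rossi 15, Quinn 12. Rossi has a majority.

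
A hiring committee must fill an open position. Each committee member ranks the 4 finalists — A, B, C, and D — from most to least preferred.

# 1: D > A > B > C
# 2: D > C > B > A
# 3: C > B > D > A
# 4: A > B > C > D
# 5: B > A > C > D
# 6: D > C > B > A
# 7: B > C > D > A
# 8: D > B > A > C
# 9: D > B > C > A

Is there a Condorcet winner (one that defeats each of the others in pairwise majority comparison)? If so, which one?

Head-to-head results (9 voters total):
A vs B: B wins 7–2.
A vs C: C wins 5–4.
A vs D: D wins 7–2.
B vs C: B wins 6–3.
B vs D: D wins 5–4.
C vs D: D wins 5–4.
D beats each rival — A (7–2), B (5–4), C (5–4) — so D is the Condorcet winner.

D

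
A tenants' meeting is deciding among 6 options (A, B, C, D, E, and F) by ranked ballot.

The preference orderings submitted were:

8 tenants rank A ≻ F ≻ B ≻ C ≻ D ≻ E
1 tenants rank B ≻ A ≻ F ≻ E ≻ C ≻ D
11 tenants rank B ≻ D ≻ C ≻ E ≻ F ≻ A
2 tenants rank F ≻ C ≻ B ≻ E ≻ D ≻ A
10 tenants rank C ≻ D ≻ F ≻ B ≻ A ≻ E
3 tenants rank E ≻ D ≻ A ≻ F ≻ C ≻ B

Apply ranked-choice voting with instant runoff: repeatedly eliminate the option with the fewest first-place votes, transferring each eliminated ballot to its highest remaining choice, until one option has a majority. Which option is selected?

Round 1: B 12, C 10, A 8, E 3, F 2, D 0. D has the fewest and is eliminated.
Round 2: B 12, C 10, A 8, E 3, F 2. F has the fewest and is eliminated.
Round 3: B 12, C 12, A 8, E 3. E has the fewest and is eliminated.
Round 4: B 12, C 12, A 11. A has the fewest and is eliminated.
Round 5: B 20, C 15. B has a majority.

B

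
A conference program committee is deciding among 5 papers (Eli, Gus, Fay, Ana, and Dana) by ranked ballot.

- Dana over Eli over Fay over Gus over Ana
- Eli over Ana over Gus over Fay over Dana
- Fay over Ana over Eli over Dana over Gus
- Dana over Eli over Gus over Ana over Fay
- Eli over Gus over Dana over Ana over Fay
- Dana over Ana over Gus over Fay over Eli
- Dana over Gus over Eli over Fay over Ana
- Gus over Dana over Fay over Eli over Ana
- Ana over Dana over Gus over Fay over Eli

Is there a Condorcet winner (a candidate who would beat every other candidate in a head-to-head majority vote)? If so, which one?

Head-to-head results (9 voters total):
Eli vs Gus: Eli wins 5–4.
Eli vs Fay: Eli wins 5–4.
Eli vs Ana: Eli wins 6–3.
Eli vs Dana: Dana wins 6–3.
Gus vs Fay: Gus wins 7–2.
Gus vs Ana: Gus wins 5–4.
Gus vs Dana: Dana wins 6–3.
Fay vs Ana: Ana wins 5–4.
Fay vs Dana: Dana wins 7–2.
Ana vs Dana: Dana wins 6–3.
Dana beats each rival — Eli (6–3), Gus (6–3), Fay (7–2), Ana (6–3) — so Dana is the Condorcet winner.

Dana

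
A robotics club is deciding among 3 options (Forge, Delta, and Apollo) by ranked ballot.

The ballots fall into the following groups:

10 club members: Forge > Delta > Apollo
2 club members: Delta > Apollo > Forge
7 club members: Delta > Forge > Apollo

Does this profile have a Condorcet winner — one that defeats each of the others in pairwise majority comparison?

Head-to-head results (19 voters total):
Forge vs Delta: Forge wins 10–9.
Forge vs Apollo: Forge wins 17–2.
Delta vs Apollo: Delta wins 19–0.
Forge beats each rival — Delta (10–9), Apollo (17–2) — so Forge is the Condorcet winner.

Yes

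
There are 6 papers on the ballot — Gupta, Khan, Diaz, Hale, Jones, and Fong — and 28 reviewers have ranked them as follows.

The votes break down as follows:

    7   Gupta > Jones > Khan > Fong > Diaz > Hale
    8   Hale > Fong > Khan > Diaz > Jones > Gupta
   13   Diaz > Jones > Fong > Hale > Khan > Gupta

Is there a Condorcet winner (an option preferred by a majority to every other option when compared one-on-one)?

Head-to-head results (28 voters total):
Gupta vs Khan: Khan wins 21–7.
Gupta vs Diaz: Diaz wins 21–7.
Gupta vs Hale: Hale wins 21–7.
Gupta vs Jones: Jones wins 21–7.
Gupta vs Fong: Fong wins 21–7.
Khan vs Diaz: Khan wins 15–13.
Khan vs Hale: Hale wins 21–7.
Khan vs Jones: Jones wins 20–8.
Khan vs Fong: Fong wins 21–7.
Diaz vs Hale: Diaz wins 20–8.
Diaz vs Jones: Diaz wins 21–7.
Diaz vs Fong: Fong wins 15–13.
Hale vs Jones: Jones wins 20–8.
Hale vs Fong: Fong wins 20–8.
Jones vs Fong: Jones wins 20–8.
No candidate beats all others: Khan beats Diaz beats Hale beats Khan, a majority cycle.

No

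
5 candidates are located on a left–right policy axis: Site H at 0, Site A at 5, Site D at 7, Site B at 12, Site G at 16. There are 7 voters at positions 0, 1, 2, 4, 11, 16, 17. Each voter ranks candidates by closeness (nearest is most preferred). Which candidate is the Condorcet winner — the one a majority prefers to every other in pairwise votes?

With single-peaked preferences on a line, the Condorcet winner is the candidate closest to the median voter.
The median voter (position 4) is closest to Site A at 5.
Check: Site A vs Site H — voters closer to Site A: 4 of 7.

Site A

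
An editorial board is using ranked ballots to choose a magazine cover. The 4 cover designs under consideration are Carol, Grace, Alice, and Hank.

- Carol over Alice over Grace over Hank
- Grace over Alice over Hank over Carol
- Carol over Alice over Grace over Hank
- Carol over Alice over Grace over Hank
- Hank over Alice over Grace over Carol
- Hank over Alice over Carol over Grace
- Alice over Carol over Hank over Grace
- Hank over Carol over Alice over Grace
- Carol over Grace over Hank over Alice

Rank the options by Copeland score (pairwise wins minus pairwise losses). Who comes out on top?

Pairwise results:
  Carol vs Grace: Carol wins 7–2.
  Carol vs Alice: Carol wins 5–4.
  Carol vs Hank: Carol wins 5–4.
  Grace vs Alice: Alice wins 7–2.
  Grace vs Hank: Grace wins 5–4.
  Alice vs Hank: Alice wins 5–4.
Copeland scores (wins − losses):
  Carol: 3 − 0 = 3
  Grace: 1 − 2 = -1
  Alice: 2 − 1 = 1
  Hank: 0 − 3 = -3
Carol has the best Copeland score.

Carol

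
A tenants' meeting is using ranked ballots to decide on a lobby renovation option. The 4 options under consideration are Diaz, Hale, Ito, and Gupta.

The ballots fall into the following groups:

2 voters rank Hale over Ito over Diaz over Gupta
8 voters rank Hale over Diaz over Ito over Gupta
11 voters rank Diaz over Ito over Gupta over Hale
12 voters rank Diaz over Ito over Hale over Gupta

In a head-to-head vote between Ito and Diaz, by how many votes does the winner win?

29

Ballots ranking Ito above Diaz: 2.
Ballots ranking Diaz above Ito: 8+11+12 = 31.
Diaz wins 31–2, a margin of 29.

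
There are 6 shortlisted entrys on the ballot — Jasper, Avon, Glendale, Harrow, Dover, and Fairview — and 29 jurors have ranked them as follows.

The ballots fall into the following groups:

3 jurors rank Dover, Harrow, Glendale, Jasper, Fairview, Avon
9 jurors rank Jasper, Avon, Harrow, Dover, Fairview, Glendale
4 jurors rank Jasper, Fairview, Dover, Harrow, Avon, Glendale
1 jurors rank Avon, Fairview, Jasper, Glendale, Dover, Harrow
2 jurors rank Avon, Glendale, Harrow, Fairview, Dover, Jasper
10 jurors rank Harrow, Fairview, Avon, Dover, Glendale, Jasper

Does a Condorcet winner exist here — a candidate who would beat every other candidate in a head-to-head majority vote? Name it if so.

Harrow

Head-to-head results (29 voters total):
Jasper vs Avon: Jasper wins 16–13.
Jasper vs Glendale: Glendale wins 15–14.
Jasper vs Harrow: Harrow wins 15–14.
Jasper vs Dover: Dover wins 15–14.
Jasper vs Fairview: Jasper wins 16–13.
Avon vs Glendale: Avon wins 26–3.
Avon vs Harrow: Harrow wins 17–12.
Avon vs Dover: Avon wins 22–7.
Avon vs Fairview: Fairview wins 17–12.
Glendale vs Harrow: Harrow wins 26–3.
Glendale vs Dover: Dover wins 26–3.
Glendale vs Fairview: Fairview wins 24–5.
Harrow vs Dover: Harrow wins 21–8.
Harrow vs Fairview: Harrow wins 24–5.
Dover vs Fairview: Fairview wins 17–12.
Harrow beats each rival — Jasper (15–14), Avon (17–12), Glendale (26–3), Dover (21–8), Fairview (24–5) — so Harrow is the Condorcet winner.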